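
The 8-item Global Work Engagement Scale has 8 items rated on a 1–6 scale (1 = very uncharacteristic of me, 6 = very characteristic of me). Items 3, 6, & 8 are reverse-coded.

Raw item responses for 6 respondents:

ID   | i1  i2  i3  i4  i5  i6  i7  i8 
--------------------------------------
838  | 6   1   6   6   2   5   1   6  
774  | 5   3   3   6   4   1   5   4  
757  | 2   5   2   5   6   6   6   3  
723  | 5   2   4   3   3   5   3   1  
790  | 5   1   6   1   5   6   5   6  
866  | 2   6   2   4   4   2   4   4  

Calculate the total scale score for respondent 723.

27

Respondent 723 raw: 5, 2, 4, 3, 3, 5, 3, 1.
Reverse-coded (reversed = (1+6) − raw = 7 − raw):
  item 1: 5
  item 2: 2
  item 3: 7 − 4 = 3
  item 4: 3
  item 5: 3
  item 6: 7 − 5 = 2
  item 7: 3
  item 8: 7 − 1 = 6
Sum = 5 + 2 + 3 + 3 + 3 + 2 + 3 + 6 = 27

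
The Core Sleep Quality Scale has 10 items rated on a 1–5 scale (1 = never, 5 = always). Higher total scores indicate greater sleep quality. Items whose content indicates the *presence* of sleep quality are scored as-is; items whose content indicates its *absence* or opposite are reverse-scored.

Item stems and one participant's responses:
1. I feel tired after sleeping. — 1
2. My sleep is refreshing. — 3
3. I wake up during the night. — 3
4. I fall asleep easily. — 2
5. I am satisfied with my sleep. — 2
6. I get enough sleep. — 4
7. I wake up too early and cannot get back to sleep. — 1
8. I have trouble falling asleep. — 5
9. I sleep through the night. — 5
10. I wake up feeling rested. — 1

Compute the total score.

Items 1, 3, 7, 8 describe the absence/opposite of sleep quality → reverse-score.
reverse-coded value = 6 − response.
  item 1: 6 − 1 = 5
  item 2: 3
  item 3: 6 − 3 = 3
  item 4: 2
  item 5: 2
  item 6: 4
  item 7: 6 − 1 = 5
  item 8: 6 − 5 = 1
  item 9: 5
  item 10: 1
Total = 5 + 3 + 3 + 2 + 2 + 4 + 5 + 1 + 5 + 1 = 31

31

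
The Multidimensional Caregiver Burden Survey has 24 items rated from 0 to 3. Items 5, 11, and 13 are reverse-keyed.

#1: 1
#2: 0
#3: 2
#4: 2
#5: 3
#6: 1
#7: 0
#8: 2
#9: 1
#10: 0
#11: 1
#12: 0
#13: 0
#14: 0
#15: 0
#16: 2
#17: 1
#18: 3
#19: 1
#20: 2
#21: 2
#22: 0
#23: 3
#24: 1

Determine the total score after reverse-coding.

29

Apply reverse scoring (reversed = (0+3) − raw = 3 − raw):
  item 5: 3 − 3 = 0
  item 11: 3 − 1 = 2
  item 13: 3 − 0 = 3
Scored items: 1, 0, 2, 2, 0, 1, 0, 2, 1, 0, 2, 0, 3, 0, 0, 2, 1, 3, 1, 2, 2, 0, 3, 1
Total = 1 + 0 + 2 + 2 + 0 + 1 + 0 + 2 + 1 + 0 + 2 + 0 + 3 + 0 + 0 + 2 + 1 + 3 + 1 + 2 + 2 + 0 + 3 + 1 = 29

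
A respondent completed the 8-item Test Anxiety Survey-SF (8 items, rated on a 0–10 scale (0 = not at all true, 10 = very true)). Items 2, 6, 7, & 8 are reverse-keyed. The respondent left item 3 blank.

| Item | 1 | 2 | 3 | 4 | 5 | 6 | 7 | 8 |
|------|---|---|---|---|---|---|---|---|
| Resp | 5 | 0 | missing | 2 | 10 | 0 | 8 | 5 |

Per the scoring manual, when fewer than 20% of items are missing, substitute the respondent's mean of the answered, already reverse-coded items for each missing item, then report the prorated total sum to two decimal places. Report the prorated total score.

Reverse-coded (reverse-coded value = 10 − response):
  item 2: 10 − 0 = 10
  item 6: 10 − 0 = 10
  item 7: 10 − 8 = 2
  item 8: 10 − 5 = 5
Completed scored items (7 of 8): 5, 10, 2, 10, 10, 2, 5; sum = 44.
Person mean = 44 / 7 ≈ 6.2857
Prorated total = (44 / 7) × 8 = 50.29 (to 2 dp)

50.29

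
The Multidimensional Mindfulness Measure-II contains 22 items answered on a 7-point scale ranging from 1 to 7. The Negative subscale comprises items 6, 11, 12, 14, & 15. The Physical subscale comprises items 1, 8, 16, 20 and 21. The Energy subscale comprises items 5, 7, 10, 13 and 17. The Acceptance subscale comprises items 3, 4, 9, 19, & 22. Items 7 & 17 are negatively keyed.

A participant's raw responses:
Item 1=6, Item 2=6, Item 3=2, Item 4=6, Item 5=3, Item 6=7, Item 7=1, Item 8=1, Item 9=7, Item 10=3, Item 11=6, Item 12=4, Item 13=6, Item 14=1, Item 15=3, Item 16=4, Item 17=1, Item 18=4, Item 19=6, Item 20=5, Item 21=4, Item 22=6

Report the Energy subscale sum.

Energy items: 5, 7, 10, 13, 17.
Of these, items 7 and 17 are negatively keyed; reversed = (1+7) − raw = 8 − raw.
  item 5: 3
  item 7: 8 − 1 = 7
  item 10: 3
  item 13: 6
  item 17: 8 − 1 = 7
Sum = 3 + 7 + 3 + 6 + 7 = 26

26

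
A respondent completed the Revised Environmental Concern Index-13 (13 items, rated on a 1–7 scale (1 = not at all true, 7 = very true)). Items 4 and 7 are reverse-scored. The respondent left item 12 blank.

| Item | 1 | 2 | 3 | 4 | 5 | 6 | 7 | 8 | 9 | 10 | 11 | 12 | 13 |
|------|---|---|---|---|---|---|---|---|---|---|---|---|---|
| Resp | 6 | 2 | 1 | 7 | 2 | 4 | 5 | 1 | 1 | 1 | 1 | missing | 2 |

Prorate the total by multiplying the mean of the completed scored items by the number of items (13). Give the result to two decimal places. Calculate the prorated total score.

Reverse-coded (reversed = (1+7) − raw = 8 − raw):
  item 4: 8 − 7 = 1
  item 7: 8 − 5 = 3
Completed scored items (12 of 13): 6, 2, 1, 1, 2, 4, 3, 1, 1, 1, 1, 2; sum = 25.
Person mean = 25 / 12 ≈ 2.0833
Prorated total = (25 / 12) × 13 = 27.08 (to 2 dp)

27.08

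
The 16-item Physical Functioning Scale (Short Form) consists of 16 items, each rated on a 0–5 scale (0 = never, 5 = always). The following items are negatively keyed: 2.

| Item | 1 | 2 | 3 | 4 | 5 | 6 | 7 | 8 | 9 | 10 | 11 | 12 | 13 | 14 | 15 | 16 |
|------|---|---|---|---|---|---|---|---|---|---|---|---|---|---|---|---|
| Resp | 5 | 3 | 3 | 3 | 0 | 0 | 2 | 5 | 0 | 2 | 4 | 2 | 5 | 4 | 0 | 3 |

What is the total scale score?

Reversing item 2 with 5 − raw:
Total = 5 + (5−3) + 3 + 3 + 0 + 0 + 2 + 5 + 0 + 2 + 4 + 2 + 5 + 4 + 0 + 3
      = 5 + 2 + 3 + 3 + 0 + 0 + 2 + 5 + 0 + 2 + 4 + 2 + 5 + 4 + 0 + 3 = 40

40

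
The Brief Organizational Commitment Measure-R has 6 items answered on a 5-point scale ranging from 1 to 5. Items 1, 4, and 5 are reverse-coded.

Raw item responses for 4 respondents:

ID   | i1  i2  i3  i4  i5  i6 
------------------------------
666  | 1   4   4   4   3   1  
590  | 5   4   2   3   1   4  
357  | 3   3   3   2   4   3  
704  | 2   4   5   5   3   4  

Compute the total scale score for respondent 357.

18

Respondent 357 raw: 3, 3, 3, 2, 4, 3.
Reverse-coded (on a 1–5 scale, reversed = 6 − raw):
  item 1: 6 − 3 = 3
  item 2: 3
  item 3: 3
  item 4: 6 − 2 = 4
  item 5: 6 − 4 = 2
  item 6: 3
Sum = 3 + 3 + 3 + 4 + 2 + 3 = 18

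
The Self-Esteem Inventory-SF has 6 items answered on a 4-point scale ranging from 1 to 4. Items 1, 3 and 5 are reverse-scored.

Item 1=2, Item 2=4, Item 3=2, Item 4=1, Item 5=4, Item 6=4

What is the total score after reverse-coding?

16

Reversing items 1, 3 and 5 with 5 − raw:
Total = (5−2) + 4 + (5−2) + 1 + (5−4) + 4
      = 3 + 4 + 3 + 1 + 1 + 4 = 16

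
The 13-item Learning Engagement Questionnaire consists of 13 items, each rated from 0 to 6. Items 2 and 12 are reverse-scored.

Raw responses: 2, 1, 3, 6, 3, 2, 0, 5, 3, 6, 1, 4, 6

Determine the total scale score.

Reverse-coded items (reverse-coded value = 6 − response):
  item 2: 6 − 1 = 5
  item 12: 6 − 4 = 2
Scored items: 2, 5, 3, 6, 3, 2, 0, 5, 3, 6, 1, 2, 6
Total = 2 + 5 + 3 + 6 + 3 + 2 + 0 + 5 + 3 + 6 + 1 + 2 + 6 = 44

44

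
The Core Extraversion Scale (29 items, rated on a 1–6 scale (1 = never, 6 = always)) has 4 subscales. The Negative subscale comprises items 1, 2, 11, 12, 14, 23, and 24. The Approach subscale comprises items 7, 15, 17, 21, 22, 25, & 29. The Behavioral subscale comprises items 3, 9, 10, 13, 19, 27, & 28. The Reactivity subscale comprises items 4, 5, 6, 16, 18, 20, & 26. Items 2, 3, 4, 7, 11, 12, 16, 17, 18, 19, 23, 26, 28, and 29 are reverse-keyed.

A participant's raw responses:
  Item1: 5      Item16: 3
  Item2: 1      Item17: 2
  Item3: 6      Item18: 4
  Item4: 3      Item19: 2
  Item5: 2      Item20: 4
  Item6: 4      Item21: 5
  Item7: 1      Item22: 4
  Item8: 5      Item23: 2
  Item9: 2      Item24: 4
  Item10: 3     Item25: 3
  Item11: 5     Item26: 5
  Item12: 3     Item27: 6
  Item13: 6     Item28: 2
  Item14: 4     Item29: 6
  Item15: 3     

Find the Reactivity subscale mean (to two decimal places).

Reactivity items: 4, 5, 6, 16, 18, 20, 26.
Of these, items 4, 16, 18, and 26 are reverse-keyed; on a 1–6 scale, reversed = 7 − raw.
  item 4: 7 − 3 = 4
  item 5: 2
  item 6: 4
  item 16: 7 − 3 = 4
  item 18: 7 − 4 = 3
  item 20: 4
  item 26: 7 − 5 = 2
Sum = 4 + 2 + 4 + 4 + 3 + 4 + 2 = 23
Mean = 23 / 7 = 3.29

3.29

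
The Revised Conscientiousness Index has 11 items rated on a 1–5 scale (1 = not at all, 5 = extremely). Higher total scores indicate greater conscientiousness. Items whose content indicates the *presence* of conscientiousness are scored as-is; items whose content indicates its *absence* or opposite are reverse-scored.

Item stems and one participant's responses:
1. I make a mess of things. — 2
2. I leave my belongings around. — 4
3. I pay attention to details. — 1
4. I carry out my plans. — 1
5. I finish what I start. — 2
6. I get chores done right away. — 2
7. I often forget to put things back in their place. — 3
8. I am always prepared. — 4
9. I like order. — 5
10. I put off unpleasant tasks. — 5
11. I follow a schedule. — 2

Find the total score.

Items 1, 2, 7, 10 describe the absence/opposite of conscientiousness → reverse-score.
reverse-coded value = 6 − response.
  item 1: 6 − 2 = 4
  item 2: 6 − 4 = 2
  item 3: 1
  item 4: 1
  item 5: 2
  item 6: 2
  item 7: 6 − 3 = 3
  item 8: 4
  item 9: 5
  item 10: 6 − 5 = 1
  item 11: 2
Total = 4 + 2 + 1 + 1 + 2 + 2 + 3 + 4 + 5 + 1 + 2 = 27

27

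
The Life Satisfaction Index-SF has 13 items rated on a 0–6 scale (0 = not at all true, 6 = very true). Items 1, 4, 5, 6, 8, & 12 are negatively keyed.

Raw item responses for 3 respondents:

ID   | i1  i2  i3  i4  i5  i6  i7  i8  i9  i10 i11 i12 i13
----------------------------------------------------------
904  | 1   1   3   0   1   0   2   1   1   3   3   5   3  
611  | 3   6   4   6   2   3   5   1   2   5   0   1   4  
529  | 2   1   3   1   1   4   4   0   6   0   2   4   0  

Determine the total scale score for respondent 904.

Respondent 904 raw: 1, 1, 3, 0, 1, 0, 2, 1, 1, 3, 3, 5, 3.
Reverse-coded (reversed = (0+6) − raw = 6 − raw):
  item 1: 6 − 1 = 5
  item 2: 1
  item 3: 3
  item 4: 6 − 0 = 6
  item 5: 6 − 1 = 5
  item 6: 6 − 0 = 6
  item 7: 2
  item 8: 6 − 1 = 5
  item 9: 1
  item 10: 3
  item 11: 3
  item 12: 6 − 5 = 1
  item 13: 3
Sum = 5 + 1 + 3 + 6 + 5 + 6 + 2 + 5 + 1 + 3 + 3 + 1 + 3 = 44

44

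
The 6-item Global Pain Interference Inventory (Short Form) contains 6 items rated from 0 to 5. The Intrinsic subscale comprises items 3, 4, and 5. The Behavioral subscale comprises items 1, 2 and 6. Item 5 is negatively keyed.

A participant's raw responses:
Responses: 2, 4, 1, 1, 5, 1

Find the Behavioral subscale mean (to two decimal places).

Behavioral items: 1, 2, 6.
  item 1: 2
  item 2: 4
  item 6: 1
Sum = 2 + 4 + 1 = 7
Mean = 7 / 3 = 2.33

2.33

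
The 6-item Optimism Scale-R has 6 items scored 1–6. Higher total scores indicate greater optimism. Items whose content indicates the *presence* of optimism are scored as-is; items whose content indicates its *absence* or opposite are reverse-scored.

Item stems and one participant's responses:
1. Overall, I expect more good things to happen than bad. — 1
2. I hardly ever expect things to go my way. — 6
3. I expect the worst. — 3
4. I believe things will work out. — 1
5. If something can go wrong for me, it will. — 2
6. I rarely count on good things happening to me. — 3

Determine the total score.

16

Items 2, 3, 5, 6 describe the absence/opposite of optimism → reverse-score.
on a 1–6 scale, reversed = 7 − raw.
  item 1: 1
  item 2: 7 − 6 = 1
  item 3: 7 − 3 = 4
  item 4: 1
  item 5: 7 − 2 = 5
  item 6: 7 − 3 = 4
Total = 1 + 1 + 4 + 1 + 5 + 4 = 16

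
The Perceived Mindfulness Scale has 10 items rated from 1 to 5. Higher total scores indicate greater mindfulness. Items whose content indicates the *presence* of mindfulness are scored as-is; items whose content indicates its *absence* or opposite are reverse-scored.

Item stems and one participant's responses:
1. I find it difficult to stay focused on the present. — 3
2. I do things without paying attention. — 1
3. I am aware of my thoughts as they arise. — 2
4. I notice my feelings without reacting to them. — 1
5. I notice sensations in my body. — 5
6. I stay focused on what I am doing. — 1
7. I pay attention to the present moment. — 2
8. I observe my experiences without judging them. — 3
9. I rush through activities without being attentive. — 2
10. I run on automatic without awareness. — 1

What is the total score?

31

Items 1, 2, 9, 10 describe the absence/opposite of mindfulness → reverse-score.
reversed = (1+5) − raw = 6 − raw.
  item 1: 6 − 3 = 3
  item 2: 6 − 1 = 5
  item 3: 2
  item 4: 1
  item 5: 5
  item 6: 1
  item 7: 2
  item 8: 3
  item 9: 6 − 2 = 4
  item 10: 6 − 1 = 5
Total = 3 + 5 + 2 + 1 + 5 + 1 + 2 + 3 + 4 + 5 = 31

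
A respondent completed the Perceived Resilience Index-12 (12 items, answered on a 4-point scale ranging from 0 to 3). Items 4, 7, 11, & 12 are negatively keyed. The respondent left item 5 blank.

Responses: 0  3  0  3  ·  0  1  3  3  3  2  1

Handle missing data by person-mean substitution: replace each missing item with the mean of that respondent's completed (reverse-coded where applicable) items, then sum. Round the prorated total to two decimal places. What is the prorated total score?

Reverse-coded (on a 0–3 scale, reversed = 3 − raw):
  item 4: 3 − 3 = 0
  item 7: 3 − 1 = 2
  item 11: 3 − 2 = 1
  item 12: 3 − 1 = 2
Completed scored items (11 of 12): 0, 3, 0, 0, 0, 2, 3, 3, 3, 1, 2; sum = 17.
Person mean = 17 / 11 ≈ 1.5455
Prorated total = (17 / 11) × 12 = 18.55 (to 2 dp)

18.55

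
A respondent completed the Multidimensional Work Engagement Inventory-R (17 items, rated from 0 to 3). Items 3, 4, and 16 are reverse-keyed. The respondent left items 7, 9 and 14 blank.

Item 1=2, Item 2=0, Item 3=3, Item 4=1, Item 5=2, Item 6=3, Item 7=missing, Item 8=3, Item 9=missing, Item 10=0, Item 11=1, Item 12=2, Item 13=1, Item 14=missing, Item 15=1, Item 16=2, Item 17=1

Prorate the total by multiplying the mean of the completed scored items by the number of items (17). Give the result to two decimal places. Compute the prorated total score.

23.07

Reverse-coded (reverse-coded value = 3 − response):
  item 3: 3 − 3 = 0
  item 4: 3 − 1 = 2
  item 16: 3 − 2 = 1
Completed scored items (14 of 17): 2, 0, 0, 2, 2, 3, 3, 0, 1, 2, 1, 1, 1, 1; sum = 19.
Person mean = 19 / 14 ≈ 1.3571
Prorated total = (19 / 14) × 17 = 23.07 (to 2 dp)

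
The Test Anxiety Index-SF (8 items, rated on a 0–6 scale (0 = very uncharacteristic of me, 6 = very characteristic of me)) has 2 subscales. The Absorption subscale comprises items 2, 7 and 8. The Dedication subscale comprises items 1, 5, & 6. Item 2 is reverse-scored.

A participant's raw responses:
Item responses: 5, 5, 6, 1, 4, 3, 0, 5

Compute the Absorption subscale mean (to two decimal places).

2.00

Absorption items: 2, 7, 8.
Of these, item 2 is reverse-scored; reversed = (0+6) − raw = 6 − raw.
  item 2: 6 − 5 = 1
  item 7: 0
  item 8: 5
Sum = 1 + 0 + 5 = 6
Mean = 6 / 3 = 2.00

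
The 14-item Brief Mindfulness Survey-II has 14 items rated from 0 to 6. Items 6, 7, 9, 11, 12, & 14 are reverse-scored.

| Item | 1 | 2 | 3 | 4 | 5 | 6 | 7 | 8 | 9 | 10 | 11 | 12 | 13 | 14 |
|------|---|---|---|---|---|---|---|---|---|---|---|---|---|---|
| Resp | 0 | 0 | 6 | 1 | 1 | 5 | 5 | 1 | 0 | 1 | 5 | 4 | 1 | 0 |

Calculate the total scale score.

Apply reverse scoring (on a 0–6 scale, reversed = 6 − raw):
  item 6: 6 − 5 = 1
  item 7: 6 − 5 = 1
  item 9: 6 − 0 = 6
  item 11: 6 − 5 = 1
  item 12: 6 − 4 = 2
  item 14: 6 − 0 = 6
Scored responses: 0, 0, 6, 1, 1, 1, 1, 1, 6, 1, 1, 2, 1, 6
Total = 0 + 0 + 6 + 1 + 1 + 1 + 1 + 1 + 6 + 1 + 1 + 2 + 1 + 6 = 28

28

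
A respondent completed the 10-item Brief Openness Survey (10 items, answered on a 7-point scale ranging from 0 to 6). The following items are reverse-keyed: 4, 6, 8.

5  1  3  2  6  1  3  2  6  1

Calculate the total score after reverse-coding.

38

Raw sum = 30. Reverse-keyed items: 4, 6, 8; their raw sum = 5.
Each reversal replaces raw with 6 − raw, changing the total by 6 − 2·raw per item.
Total = 30 + 3·6 − 2·5 = 30 + 18 − 10 = 38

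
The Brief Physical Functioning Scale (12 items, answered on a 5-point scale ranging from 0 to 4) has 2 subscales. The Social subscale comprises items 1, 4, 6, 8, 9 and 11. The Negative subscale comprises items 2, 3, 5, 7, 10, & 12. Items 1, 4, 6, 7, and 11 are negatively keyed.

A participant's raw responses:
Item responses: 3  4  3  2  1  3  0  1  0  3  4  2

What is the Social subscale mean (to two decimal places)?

Social items: 1, 4, 6, 8, 9, 11.
Of these, items 1, 4, 6, and 11 are negatively keyed; on a 0–4 scale, reversed = 4 − raw.
  item 1: 4 − 3 = 1
  item 4: 4 − 2 = 2
  item 6: 4 − 3 = 1
  item 8: 1
  item 9: 0
  item 11: 4 − 4 = 0
Sum = 1 + 2 + 1 + 1 + 0 + 0 = 5
Mean = 5 / 6 = 0.83

0.83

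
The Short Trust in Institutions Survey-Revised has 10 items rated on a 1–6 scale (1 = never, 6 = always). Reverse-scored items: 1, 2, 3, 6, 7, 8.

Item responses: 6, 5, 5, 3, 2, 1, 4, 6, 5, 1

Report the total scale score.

Reverse-coded items (on a 1–6 scale, reversed = 7 − raw):
  item 1: 7 − 6 = 1
  item 2: 7 − 5 = 2
  item 3: 7 − 5 = 2
  item 6: 7 − 1 = 6
  item 7: 7 − 4 = 3
  item 8: 7 − 6 = 1
Scored items: 1, 2, 2, 3, 2, 6, 3, 1, 5, 1
Total = 1 + 2 + 2 + 3 + 2 + 6 + 3 + 1 + 5 + 1 = 26

26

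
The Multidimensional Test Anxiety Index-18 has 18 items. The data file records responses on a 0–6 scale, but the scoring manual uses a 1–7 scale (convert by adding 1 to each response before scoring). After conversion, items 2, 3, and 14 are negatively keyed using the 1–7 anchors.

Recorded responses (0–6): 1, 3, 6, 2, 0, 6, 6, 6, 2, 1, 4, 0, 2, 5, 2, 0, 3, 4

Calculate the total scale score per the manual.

61

Convert to 1–7: 2, 4, 7, 3, 1, 7, 7, 7, 3, 2, 5, 1, 3, 6, 3, 1, 4, 5
Reverse-coded (reversed = (1+7) − raw = 8 − raw):
  item 2: 8 − 4 = 4
  item 3: 8 − 7 = 1
  item 14: 8 − 6 = 2
Scored: 2, 4, 1, 3, 1, 7, 7, 7, 3, 2, 5, 1, 3, 2, 3, 1, 4, 5
Total = 61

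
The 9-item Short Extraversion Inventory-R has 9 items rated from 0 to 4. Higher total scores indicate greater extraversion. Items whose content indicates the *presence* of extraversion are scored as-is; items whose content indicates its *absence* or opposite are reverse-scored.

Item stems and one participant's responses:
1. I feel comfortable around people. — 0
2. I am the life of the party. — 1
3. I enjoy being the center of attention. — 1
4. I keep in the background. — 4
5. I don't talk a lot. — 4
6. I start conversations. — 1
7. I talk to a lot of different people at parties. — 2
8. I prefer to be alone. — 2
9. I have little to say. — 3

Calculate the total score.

Items 4, 5, 8, 9 describe the absence/opposite of extraversion → reverse-score.
reversed = (0+4) − raw = 4 − raw.
  item 1: 0
  item 2: 1
  item 3: 1
  item 4: 4 − 4 = 0
  item 5: 4 − 4 = 0
  item 6: 1
  item 7: 2
  item 8: 4 − 2 = 2
  item 9: 4 − 3 = 1
Total = 0 + 1 + 1 + 0 + 0 + 1 + 2 + 2 + 1 = 8

8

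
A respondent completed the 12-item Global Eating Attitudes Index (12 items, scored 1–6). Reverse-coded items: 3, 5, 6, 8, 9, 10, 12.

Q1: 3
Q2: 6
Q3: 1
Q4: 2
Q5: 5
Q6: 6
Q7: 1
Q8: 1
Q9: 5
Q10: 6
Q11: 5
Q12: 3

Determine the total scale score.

Reverse-coded items (reverse-coded value = 7 − response):
  item 3: 7 − 1 = 6
  item 5: 7 − 5 = 2
  item 6: 7 − 6 = 1
  item 8: 7 − 1 = 6
  item 9: 7 − 5 = 2
  item 10: 7 − 6 = 1
  item 12: 7 − 3 = 4
Scored items: 3, 6, 6, 2, 2, 1, 1, 6, 2, 1, 5, 4
Total = 3 + 6 + 6 + 2 + 2 + 1 + 1 + 6 + 2 + 1 + 5 + 4 = 39

39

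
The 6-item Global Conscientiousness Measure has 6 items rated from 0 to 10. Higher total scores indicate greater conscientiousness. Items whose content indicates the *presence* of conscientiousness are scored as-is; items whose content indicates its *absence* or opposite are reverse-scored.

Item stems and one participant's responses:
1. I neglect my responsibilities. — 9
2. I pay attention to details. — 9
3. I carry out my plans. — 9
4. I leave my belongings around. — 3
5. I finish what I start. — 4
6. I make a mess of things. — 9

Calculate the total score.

Items 1, 4, 6 describe the absence/opposite of conscientiousness → reverse-score.
on a 0–10 scale, reversed = 10 − raw.
  item 1: 10 − 9 = 1
  item 2: 9
  item 3: 9
  item 4: 10 − 3 = 7
  item 5: 4
  item 6: 10 − 9 = 1
Total = 1 + 9 + 9 + 7 + 4 + 1 = 31

31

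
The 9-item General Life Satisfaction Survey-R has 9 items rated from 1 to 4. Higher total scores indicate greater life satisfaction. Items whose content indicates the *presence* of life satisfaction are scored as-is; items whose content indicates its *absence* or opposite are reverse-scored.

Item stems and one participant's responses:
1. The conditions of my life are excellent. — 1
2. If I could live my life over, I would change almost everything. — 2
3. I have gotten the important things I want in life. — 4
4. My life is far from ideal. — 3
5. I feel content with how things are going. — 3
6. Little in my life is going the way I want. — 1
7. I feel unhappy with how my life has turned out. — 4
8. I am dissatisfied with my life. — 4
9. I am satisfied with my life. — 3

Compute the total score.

22

Items 2, 4, 6, 7, 8 describe the absence/opposite of life satisfaction → reverse-score.
on a 1–4 scale, reversed = 5 − raw.
  item 1: 1
  item 2: 5 − 2 = 3
  item 3: 4
  item 4: 5 − 3 = 2
  item 5: 3
  item 6: 5 − 1 = 4
  item 7: 5 − 4 = 1
  item 8: 5 − 4 = 1
  item 9: 3
Total = 1 + 3 + 4 + 2 + 3 + 4 + 1 + 1 + 3 = 22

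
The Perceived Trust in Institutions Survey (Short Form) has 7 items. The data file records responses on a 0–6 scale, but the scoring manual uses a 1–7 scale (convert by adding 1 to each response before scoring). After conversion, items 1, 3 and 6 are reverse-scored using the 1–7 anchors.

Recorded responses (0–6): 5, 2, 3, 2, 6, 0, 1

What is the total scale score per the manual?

Convert to 1–7: 6, 3, 4, 3, 7, 1, 2
Reverse-coded (on a 1–7 scale, reversed = 8 − raw):
  item 1: 8 − 6 = 2
  item 3: 8 − 4 = 4
  item 6: 8 − 1 = 7
Scored: 2, 3, 4, 3, 7, 7, 2
Total = 28

28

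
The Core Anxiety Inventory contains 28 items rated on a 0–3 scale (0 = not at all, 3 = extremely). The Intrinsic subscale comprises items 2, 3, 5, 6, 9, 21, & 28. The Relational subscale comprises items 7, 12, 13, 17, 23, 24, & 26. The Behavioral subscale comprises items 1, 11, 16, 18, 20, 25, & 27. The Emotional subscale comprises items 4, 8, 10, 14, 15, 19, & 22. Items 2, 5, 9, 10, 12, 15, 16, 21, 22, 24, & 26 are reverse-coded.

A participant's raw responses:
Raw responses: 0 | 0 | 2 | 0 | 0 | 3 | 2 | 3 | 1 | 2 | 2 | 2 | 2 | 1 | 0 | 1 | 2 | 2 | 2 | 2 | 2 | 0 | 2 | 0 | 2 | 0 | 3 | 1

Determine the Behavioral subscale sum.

Behavioral items: 1, 11, 16, 18, 20, 25, 27.
Of these, item 16 is reverse-coded; reversed = (0+3) − raw = 3 − raw.
  item 1: 0
  item 11: 2
  item 16: 3 − 1 = 2
  item 18: 2
  item 20: 2
  item 25: 2
  item 27: 3
Sum = 0 + 2 + 2 + 2 + 2 + 2 + 3 = 13

13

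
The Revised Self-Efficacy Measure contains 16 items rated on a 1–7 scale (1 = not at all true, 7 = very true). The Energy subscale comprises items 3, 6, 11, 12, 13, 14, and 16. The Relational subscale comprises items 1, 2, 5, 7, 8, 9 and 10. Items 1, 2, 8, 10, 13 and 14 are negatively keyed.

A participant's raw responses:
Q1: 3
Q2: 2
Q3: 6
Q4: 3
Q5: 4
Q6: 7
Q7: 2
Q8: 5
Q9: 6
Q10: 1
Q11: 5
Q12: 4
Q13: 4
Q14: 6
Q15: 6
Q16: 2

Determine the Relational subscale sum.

Relational items: 1, 2, 5, 7, 8, 9, 10.
Of these, items 1, 2, 8, & 10 are negatively keyed; on a 1–7 scale, reversed = 8 − raw.
  item 1: 8 − 3 = 5
  item 2: 8 − 2 = 6
  item 5: 4
  item 7: 2
  item 8: 8 − 5 = 3
  item 9: 6
  item 10: 8 − 1 = 7
Sum = 5 + 6 + 4 + 2 + 3 + 6 + 7 = 33

33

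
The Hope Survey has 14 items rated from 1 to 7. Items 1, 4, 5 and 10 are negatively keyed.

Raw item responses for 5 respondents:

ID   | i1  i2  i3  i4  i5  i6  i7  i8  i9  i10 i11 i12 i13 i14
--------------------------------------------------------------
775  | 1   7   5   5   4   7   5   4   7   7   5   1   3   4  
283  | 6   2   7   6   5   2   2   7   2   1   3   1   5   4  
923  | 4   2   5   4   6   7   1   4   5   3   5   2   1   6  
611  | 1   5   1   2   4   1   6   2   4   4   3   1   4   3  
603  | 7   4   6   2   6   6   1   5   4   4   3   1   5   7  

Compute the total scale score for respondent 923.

53

Respondent 923 raw: 4, 2, 5, 4, 6, 7, 1, 4, 5, 3, 5, 2, 1, 6.
Reverse-coded (reverse-coded value = 8 − response):
  item 1: 8 − 4 = 4
  item 2: 2
  item 3: 5
  item 4: 8 − 4 = 4
  item 5: 8 − 6 = 2
  item 6: 7
  item 7: 1
  item 8: 4
  item 9: 5
  item 10: 8 − 3 = 5
  item 11: 5
  item 12: 2
  item 13: 1
  item 14: 6
Sum = 4 + 2 + 5 + 4 + 2 + 7 + 1 + 4 + 5 + 5 + 5 + 2 + 1 + 6 = 53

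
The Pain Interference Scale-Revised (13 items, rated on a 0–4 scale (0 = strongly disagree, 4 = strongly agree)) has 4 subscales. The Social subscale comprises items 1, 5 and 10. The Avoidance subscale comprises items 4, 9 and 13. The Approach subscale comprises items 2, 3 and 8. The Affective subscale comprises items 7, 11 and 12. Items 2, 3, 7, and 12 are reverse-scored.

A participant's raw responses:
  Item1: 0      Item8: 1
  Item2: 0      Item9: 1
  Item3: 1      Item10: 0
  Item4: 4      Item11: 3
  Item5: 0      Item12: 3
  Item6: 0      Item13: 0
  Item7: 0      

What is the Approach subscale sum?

8

Approach items: 2, 3, 8.
Of these, items 2 and 3 are reverse-scored; reverse-coded value = 4 − response.
  item 2: 4 − 0 = 4
  item 3: 4 − 1 = 3
  item 8: 1
Sum = 4 + 3 + 1 = 8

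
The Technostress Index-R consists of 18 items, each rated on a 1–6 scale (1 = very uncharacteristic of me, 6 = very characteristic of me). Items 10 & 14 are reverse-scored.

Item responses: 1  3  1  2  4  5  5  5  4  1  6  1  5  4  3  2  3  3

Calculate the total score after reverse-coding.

62

Raw sum = 58. Reverse-scored items: 10, 14; their raw sum = 5.
Each reversal replaces raw with 7 − raw, changing the total by 7 − 2·raw per item.
Total = 58 + 2·7 − 2·5 = 58 + 14 − 10 = 62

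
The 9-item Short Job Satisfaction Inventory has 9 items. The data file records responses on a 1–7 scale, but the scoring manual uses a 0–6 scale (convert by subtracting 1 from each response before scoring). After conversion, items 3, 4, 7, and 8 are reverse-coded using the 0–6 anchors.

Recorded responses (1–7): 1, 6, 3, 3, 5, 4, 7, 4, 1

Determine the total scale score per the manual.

23

Convert to 0–6: 0, 5, 2, 2, 4, 3, 6, 3, 0
Reverse-coded (reversed = (0+6) − raw = 6 − raw):
  item 3: 6 − 2 = 4
  item 4: 6 − 2 = 4
  item 7: 6 − 6 = 0
  item 8: 6 − 3 = 3
Scored: 0, 5, 4, 4, 4, 3, 0, 3, 0
Total = 23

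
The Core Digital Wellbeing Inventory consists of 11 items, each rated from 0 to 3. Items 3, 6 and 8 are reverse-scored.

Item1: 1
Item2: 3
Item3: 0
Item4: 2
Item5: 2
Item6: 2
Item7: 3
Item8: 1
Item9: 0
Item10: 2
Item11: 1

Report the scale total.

Reverse-scored items use 3 − raw:
  item 3: 3 − 0 = 3
  item 6: 3 − 2 = 1
  item 8: 3 − 1 = 2
After reverse-coding: 1, 3, 3, 2, 2, 1, 3, 2, 0, 2, 1
Total = 1 + 3 + 3 + 2 + 2 + 1 + 3 + 2 + 0 + 2 + 1 = 20

20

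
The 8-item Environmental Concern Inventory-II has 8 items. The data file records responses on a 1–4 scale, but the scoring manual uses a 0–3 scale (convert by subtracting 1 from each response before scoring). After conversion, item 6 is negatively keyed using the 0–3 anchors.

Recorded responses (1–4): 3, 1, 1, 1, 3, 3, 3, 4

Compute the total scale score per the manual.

10

Convert to 0–3: 2, 0, 0, 0, 2, 2, 2, 3
Reverse-coded (reversed = (0+3) − raw = 3 − raw):
  item 6: 3 − 2 = 1
Scored: 2, 0, 0, 0, 2, 1, 2, 3
Total = 10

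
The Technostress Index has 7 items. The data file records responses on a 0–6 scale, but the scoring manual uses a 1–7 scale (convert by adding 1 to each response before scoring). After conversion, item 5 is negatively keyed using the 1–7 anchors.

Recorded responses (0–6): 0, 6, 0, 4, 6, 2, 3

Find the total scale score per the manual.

22

Convert to 1–7: 1, 7, 1, 5, 7, 3, 4
Reverse-coded (reverse-coded value = 8 − response):
  item 5: 8 − 7 = 1
Scored: 1, 7, 1, 5, 1, 3, 4
Total = 22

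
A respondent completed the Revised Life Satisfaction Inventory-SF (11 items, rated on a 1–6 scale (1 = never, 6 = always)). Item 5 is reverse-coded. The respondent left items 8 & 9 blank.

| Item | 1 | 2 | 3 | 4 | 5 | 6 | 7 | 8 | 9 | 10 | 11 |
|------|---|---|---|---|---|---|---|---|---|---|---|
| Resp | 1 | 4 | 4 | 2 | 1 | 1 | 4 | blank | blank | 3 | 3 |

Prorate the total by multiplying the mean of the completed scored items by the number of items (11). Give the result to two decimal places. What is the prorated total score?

34.22

Reverse-coded (on a 1–6 scale, reversed = 7 − raw):
  item 5: 7 − 1 = 6
Completed scored items (9 of 11): 1, 4, 4, 2, 6, 1, 4, 3, 3; sum = 28.
Person mean = 28 / 9 ≈ 3.1111
Prorated total = (28 / 9) × 11 = 34.22 (to 2 dp)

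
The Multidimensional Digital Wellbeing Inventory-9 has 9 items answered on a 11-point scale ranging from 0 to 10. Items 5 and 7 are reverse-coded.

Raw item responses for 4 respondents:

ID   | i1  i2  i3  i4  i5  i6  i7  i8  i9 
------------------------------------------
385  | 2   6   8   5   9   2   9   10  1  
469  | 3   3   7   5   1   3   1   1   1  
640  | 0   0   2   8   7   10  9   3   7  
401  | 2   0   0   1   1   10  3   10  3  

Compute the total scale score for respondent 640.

Respondent 640 raw: 0, 0, 2, 8, 7, 10, 9, 3, 7.
Reverse-coded (on a 0–10 scale, reversed = 10 − raw):
  item 1: 0
  item 2: 0
  item 3: 2
  item 4: 8
  item 5: 10 − 7 = 3
  item 6: 10
  item 7: 10 − 9 = 1
  item 8: 3
  item 9: 7
Sum = 0 + 0 + 2 + 8 + 3 + 10 + 1 + 3 + 7 = 34

34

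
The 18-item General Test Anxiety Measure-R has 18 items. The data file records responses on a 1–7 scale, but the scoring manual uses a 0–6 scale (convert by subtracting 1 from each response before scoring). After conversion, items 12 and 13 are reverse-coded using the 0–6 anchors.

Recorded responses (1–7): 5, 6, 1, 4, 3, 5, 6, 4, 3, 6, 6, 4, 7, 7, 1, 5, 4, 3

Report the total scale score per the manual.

Convert to 0–6: 4, 5, 0, 3, 2, 4, 5, 3, 2, 5, 5, 3, 6, 6, 0, 4, 3, 2
Reverse-coded (reverse-coded value = 6 − response):
  item 12: 6 − 3 = 3
  item 13: 6 − 6 = 0
Scored: 4, 5, 0, 3, 2, 4, 5, 3, 2, 5, 5, 3, 0, 6, 0, 4, 3, 2
Total = 56

56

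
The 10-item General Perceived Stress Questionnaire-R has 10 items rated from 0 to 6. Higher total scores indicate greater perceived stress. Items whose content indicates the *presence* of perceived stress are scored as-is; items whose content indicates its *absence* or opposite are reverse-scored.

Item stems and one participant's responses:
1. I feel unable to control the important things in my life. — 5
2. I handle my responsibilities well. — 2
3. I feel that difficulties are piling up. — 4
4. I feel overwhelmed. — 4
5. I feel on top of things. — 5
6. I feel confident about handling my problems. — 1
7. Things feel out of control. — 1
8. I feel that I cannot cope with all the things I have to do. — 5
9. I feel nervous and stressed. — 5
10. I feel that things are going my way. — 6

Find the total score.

34

Items 2, 5, 6, 10 describe the absence/opposite of perceived stress → reverse-score.
reverse-coded value = 6 − response.
  item 1: 5
  item 2: 6 − 2 = 4
  item 3: 4
  item 4: 4
  item 5: 6 − 5 = 1
  item 6: 6 − 1 = 5
  item 7: 1
  item 8: 5
  item 9: 5
  item 10: 6 − 6 = 0
Total = 5 + 4 + 4 + 4 + 1 + 5 + 1 + 5 + 5 + 0 = 34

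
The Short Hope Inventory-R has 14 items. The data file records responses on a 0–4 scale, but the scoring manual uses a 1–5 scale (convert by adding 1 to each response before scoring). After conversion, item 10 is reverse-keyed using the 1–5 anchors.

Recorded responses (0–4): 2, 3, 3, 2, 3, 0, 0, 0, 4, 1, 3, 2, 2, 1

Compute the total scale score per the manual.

42

Convert to 1–5: 3, 4, 4, 3, 4, 1, 1, 1, 5, 2, 4, 3, 3, 2
Reverse-coded (reverse-coded value = 6 − response):
  item 10: 6 − 2 = 4
Scored: 3, 4, 4, 3, 4, 1, 1, 1, 5, 4, 4, 3, 3, 2
Total = 42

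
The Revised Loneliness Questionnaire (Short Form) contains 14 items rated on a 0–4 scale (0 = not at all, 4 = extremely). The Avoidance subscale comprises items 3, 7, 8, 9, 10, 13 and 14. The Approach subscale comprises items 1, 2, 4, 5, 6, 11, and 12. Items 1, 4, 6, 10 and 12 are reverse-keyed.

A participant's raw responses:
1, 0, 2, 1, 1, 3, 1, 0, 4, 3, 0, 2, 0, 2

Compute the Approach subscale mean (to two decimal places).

1.43

Approach items: 1, 2, 4, 5, 6, 11, 12.
Of these, items 1, 4, 6, and 12 are reverse-keyed; reversed = (0+4) − raw = 4 − raw.
  item 1: 4 − 1 = 3
  item 2: 0
  item 4: 4 − 1 = 3
  item 5: 1
  item 6: 4 − 3 = 1
  item 11: 0
  item 12: 4 − 2 = 2
Sum = 3 + 0 + 3 + 1 + 1 + 0 + 2 = 10
Mean = 10 / 7 = 1.43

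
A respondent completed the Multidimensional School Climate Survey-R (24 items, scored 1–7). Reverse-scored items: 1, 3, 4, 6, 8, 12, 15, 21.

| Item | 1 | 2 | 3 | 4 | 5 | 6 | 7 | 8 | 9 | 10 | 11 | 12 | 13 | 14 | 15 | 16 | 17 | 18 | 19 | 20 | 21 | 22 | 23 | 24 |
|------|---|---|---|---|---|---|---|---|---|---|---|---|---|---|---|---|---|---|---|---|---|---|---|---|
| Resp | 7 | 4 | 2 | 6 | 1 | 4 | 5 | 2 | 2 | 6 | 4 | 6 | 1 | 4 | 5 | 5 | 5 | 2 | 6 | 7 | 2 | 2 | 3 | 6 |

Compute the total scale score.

Raw sum = 97. Reverse-scored items: 1, 3, 4, 6, 8, 12, 15, 21; their raw sum = 34.
Each reversal replaces raw with 8 − raw, changing the total by 8 − 2·raw per item.
Total = 97 + 8·8 − 2·34 = 97 + 64 − 68 = 93

93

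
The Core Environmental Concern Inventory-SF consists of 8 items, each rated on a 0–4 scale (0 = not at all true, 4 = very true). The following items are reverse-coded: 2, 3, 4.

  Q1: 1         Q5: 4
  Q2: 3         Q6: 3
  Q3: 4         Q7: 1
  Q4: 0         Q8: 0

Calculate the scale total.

Reverse-coded items (reverse-coded value = 4 − response):
  item 2: 4 − 3 = 1
  item 3: 4 − 4 = 0
  item 4: 4 − 0 = 4
Scored responses: 1, 1, 0, 4, 4, 3, 1, 0
Total = 1 + 1 + 0 + 4 + 4 + 3 + 1 + 0 = 14

14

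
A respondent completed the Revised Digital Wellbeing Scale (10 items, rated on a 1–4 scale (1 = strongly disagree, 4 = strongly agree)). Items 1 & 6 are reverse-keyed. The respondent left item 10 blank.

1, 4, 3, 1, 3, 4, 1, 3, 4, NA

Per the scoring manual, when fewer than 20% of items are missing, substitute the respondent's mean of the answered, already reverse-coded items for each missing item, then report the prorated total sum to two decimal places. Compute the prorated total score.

Reverse-coded (reverse-coded value = 5 − response):
  item 1: 5 − 1 = 4
  item 6: 5 − 4 = 1
Completed scored items (9 of 10): 4, 4, 3, 1, 3, 1, 1, 3, 4; sum = 24.
Person mean = 24 / 9 ≈ 2.6667
Prorated total = (24 / 9) × 10 = 26.67 (to 2 dp)

26.67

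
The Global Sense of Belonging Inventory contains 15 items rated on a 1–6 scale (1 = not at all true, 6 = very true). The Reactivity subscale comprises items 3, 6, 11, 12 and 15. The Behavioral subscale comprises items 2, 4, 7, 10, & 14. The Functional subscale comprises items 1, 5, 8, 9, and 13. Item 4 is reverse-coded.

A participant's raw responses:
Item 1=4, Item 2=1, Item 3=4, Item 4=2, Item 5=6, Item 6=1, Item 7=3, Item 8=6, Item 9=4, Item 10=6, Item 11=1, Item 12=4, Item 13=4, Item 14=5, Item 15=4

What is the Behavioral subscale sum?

Behavioral items: 2, 4, 7, 10, 14.
Of these, item 4 is reverse-coded; on a 1–6 scale, reversed = 7 − raw.
  item 2: 1
  item 4: 7 − 2 = 5
  item 7: 3
  item 10: 6
  item 14: 5
Sum = 1 + 5 + 3 + 6 + 5 = 20

20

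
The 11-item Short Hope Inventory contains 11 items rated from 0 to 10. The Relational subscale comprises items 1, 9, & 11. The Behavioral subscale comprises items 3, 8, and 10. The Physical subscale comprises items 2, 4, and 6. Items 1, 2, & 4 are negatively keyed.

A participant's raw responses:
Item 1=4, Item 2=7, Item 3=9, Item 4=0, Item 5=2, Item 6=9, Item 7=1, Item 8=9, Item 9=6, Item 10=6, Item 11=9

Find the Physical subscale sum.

Physical items: 2, 4, 6.
Of these, items 2 & 4 are negatively keyed; reversed = (0+10) − raw = 10 − raw.
  item 2: 10 − 7 = 3
  item 4: 10 − 0 = 10
  item 6: 9
Sum = 3 + 10 + 9 = 22

22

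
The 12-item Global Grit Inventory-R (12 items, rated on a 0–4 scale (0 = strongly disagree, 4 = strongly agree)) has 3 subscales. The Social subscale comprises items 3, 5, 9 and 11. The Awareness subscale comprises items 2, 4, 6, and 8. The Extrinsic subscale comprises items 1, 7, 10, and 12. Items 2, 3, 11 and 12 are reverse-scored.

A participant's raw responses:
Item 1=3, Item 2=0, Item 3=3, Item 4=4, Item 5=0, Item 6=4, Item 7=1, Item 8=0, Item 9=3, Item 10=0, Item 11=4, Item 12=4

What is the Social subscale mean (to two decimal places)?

1.00

Social items: 3, 5, 9, 11.
Of these, items 3 and 11 are reverse-scored; on a 0–4 scale, reversed = 4 − raw.
  item 3: 4 − 3 = 1
  item 5: 0
  item 9: 3
  item 11: 4 − 4 = 0
Sum = 1 + 0 + 3 + 0 = 4
Mean = 4 / 4 = 1.00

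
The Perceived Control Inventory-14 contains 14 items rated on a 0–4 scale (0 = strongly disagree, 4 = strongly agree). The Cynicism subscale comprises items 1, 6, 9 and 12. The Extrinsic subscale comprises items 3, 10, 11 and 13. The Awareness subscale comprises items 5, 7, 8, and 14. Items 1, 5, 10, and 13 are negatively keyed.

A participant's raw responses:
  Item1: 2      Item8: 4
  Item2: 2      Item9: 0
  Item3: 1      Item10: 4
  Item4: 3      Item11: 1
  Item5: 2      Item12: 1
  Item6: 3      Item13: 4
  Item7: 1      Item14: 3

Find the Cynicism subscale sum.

6

Cynicism items: 1, 6, 9, 12.
Of these, item 1 is negatively keyed; reversed = (0+4) − raw = 4 − raw.
  item 1: 4 − 2 = 2
  item 6: 3
  item 9: 0
  item 12: 1
Sum = 2 + 3 + 0 + 1 = 6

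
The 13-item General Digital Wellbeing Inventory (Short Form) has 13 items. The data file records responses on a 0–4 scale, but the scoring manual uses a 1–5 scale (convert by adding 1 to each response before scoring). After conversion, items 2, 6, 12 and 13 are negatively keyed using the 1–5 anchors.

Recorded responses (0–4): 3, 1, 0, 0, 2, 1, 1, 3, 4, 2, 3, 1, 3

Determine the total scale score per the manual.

41

Convert to 1–5: 4, 2, 1, 1, 3, 2, 2, 4, 5, 3, 4, 2, 4
Reverse-coded (reversed = (1+5) − raw = 6 − raw):
  item 2: 6 − 2 = 4
  item 6: 6 − 2 = 4
  item 12: 6 − 2 = 4
  item 13: 6 − 4 = 2
Scored: 4, 4, 1, 1, 3, 4, 2, 4, 5, 3, 4, 4, 2
Total = 41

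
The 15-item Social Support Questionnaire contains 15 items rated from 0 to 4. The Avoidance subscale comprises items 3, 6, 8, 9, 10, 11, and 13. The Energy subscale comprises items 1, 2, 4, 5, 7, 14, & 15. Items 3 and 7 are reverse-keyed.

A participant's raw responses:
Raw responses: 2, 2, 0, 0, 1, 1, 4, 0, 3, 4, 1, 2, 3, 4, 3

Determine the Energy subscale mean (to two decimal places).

Energy items: 1, 2, 4, 5, 7, 14, 15.
Of these, item 7 is reverse-keyed; reversed = (0+4) − raw = 4 − raw.
  item 1: 2
  item 2: 2
  item 4: 0
  item 5: 1
  item 7: 4 − 4 = 0
  item 14: 4
  item 15: 3
Sum = 2 + 2 + 0 + 1 + 0 + 4 + 3 = 12
Mean = 12 / 7 = 1.71

1.71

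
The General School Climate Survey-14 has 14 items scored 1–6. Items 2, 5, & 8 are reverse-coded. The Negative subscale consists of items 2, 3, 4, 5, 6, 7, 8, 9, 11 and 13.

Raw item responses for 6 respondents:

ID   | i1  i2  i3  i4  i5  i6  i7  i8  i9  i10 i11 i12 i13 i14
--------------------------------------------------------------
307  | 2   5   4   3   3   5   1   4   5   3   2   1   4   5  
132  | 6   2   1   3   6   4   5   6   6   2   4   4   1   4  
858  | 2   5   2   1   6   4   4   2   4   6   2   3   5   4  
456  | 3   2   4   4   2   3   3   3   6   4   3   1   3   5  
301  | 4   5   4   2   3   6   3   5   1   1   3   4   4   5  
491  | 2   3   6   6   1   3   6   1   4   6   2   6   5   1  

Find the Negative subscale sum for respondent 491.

Respondent 491 raw: 2, 3, 6, 6, 1, 3, 6, 1, 4, 6, 2, 6, 5, 1.
Negative items: 2, 3, 4, 5, 6, 7, 8, 9, 11, 13.
Reverse-coded (on a 1–6 scale, reversed = 7 − raw):
  item 2: 7 − 3 = 4
  item 3: 6
  item 4: 6
  item 5: 7 − 1 = 6
  item 6: 3
  item 7: 6
  item 8: 7 − 1 = 6
  item 9: 4
  item 11: 2
  item 13: 5
Sum = 4 + 6 + 6 + 6 + 3 + 6 + 6 + 4 + 2 + 5 = 48

48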